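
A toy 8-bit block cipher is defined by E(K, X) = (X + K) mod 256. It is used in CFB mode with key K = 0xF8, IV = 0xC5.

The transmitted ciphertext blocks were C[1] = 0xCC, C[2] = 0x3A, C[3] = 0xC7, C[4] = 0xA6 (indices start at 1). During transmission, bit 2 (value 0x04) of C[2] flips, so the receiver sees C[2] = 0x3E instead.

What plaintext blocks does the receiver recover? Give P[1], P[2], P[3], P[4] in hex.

P[1] = 0x71, P[2] = 0xFA, P[3] = 0xF1, P[4] = 0x19

CFB decryption: P_i = C_i ⊕ E(K, C_{i−1}), with C_{0} = IV.
Only C[2] changed, to 0x3E. In CFB, a change in C_i flips the same bit in P_i and garbles P_{i+1}. Decrypting the received ciphertext:
P[1]: E(K, 0xC5) = 0xBD; 0xCC ⊕ 0xBD = 0x71.
P[2]: E(K, 0xCC) = 0xC4; 0x3E ⊕ 0xC4 = 0xFA.
P[3]: E(K, 0x3E) = 0x36; 0xC7 ⊕ 0x36 = 0xF1.
P[4]: E(K, 0xC7) = 0xBF; 0xA6 ⊕ 0xBF = 0x19.
Blocks that differ from the original plaintext: P[2], P[3].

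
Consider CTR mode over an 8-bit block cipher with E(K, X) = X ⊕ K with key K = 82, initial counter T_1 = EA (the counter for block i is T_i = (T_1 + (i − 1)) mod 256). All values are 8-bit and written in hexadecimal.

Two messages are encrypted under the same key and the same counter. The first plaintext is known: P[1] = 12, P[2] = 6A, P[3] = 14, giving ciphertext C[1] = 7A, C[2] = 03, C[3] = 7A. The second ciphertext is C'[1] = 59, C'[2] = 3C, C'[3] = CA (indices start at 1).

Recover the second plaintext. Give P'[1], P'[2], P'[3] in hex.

P'[1] = 31, P'[2] = 55, P'[3] = A4

In CTR with a reused counter, both messages share the same keystream S_i, so C_i ⊕ C'_i = P_i ⊕ P'_i and thus P'_i = P_i ⊕ C_i ⊕ C'_i.
P'[1]: 12 ⊕ 7A ⊕ 59 = 31.
P'[2]: 6A ⊕ 03 ⊕ 3C = 55.
P'[3]: 14 ⊕ 7A ⊕ CA = A4.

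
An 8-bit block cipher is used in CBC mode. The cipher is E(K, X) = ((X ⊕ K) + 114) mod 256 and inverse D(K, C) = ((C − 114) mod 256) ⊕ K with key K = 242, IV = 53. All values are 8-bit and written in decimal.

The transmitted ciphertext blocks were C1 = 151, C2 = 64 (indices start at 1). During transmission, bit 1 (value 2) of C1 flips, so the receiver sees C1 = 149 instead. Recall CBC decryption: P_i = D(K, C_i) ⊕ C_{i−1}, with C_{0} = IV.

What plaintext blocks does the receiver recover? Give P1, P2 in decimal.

P1 = 228, P2 = 169

Only C1 changed, to 149. In CBC, a change in C_i garbles P_i and flips the same bit in P_{i+1}. Decrypting the received ciphertext:
P1: D(K, 149) = 209; 209 ⊕ 53 = 228.
P2: D(K, 64) = 60; 60 ⊕ 149 = 169.
Blocks that differ from the original plaintext: P1, P2.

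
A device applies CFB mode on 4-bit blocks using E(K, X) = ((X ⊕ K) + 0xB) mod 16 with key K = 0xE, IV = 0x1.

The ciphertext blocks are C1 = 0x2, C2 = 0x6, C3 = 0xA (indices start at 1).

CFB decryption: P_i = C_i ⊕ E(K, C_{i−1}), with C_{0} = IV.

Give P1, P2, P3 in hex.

P1: E(K, 0x1) = 0xA; 0x2 ⊕ 0xA = 0x8.
P2: E(K, 0x2) = 0x7; 0x6 ⊕ 0x7 = 0x1.
P3: E(K, 0x6) = 0x3; 0xA ⊕ 0x3 = 0x9.

P1 = 0x8, P2 = 0x1, P3 = 0x9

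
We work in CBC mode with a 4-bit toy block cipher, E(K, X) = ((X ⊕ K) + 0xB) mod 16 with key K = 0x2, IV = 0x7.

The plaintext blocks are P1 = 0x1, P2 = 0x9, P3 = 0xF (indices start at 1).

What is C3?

CBC encryption: C_i = E(K, P_i ⊕ C_{i−1}), with C_{0} = IV.
C1: P1 ⊕ 0x7 = 0x6; E(K, 0x6) = 0xF.
C2: P2 ⊕ 0xF = 0x6; E(K, 0x6) = 0xF.
C3: P3 ⊕ 0xF = 0x0; E(K, 0x0) = 0xD.

C3 = 0xD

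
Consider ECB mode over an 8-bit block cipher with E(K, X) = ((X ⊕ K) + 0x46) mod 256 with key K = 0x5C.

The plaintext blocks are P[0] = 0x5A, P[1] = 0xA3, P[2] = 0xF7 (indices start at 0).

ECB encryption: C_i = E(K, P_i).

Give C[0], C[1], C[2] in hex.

C[0]: E(K, 0x5A) = 0x4C.
C[1]: E(K, 0xA3) = 0x45.
C[2]: E(K, 0xF7) = 0xF1.

C[0] = 0x4C, C[1] = 0x45, C[2] = 0xF1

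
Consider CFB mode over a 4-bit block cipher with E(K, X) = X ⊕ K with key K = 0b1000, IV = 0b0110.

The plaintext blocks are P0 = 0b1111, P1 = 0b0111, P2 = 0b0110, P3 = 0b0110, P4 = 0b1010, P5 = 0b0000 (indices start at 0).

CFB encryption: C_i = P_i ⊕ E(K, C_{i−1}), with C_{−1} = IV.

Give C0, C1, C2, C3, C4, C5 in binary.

C0 = 0b0001, C1 = 0b1110, C2 = 0b0000, C3 = 0b1110, C4 = 0b1100, C5 = 0b0100

C0: E(K, 0b0110) = 0b1110; 0b1111 ⊕ 0b1110 = 0b0001.
C1: E(K, 0b0001) = 0b1001; 0b0111 ⊕ 0b1001 = 0b1110.
C2: E(K, 0b1110) = 0b0110; 0b0110 ⊕ 0b0110 = 0b0000.
C3: E(K, 0b0000) = 0b1000; 0b0110 ⊕ 0b1000 = 0b1110.
C4: E(K, 0b1110) = 0b0110; 0b1010 ⊕ 0b0110 = 0b1100.
C5: E(K, 0b1100) = 0b0100; 0b0000 ⊕ 0b0100 = 0b0100.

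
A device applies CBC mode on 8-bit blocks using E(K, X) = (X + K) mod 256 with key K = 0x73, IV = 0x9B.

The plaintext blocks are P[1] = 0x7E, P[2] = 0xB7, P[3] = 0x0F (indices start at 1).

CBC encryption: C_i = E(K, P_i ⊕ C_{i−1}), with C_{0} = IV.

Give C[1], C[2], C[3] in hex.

C[1] = 0x58, C[2] = 0x62, C[3] = 0xE0

C[1]: P[1] ⊕ 0x9B = 0xE5; E(K, 0xE5) = 0x58.
C[2]: P[2] ⊕ 0x58 = 0xEF; E(K, 0xEF) = 0x62.
C[3]: P[3] ⊕ 0x62 = 0x6D; E(K, 0x6D) = 0xE0.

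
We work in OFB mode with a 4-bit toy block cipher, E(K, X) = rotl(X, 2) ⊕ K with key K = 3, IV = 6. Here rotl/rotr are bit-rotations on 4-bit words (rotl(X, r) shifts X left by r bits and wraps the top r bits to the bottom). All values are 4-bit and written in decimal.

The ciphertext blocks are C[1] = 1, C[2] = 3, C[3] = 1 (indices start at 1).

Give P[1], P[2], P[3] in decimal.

OFB decryption: S_i = E(K, S_{i−1}) with S_{0} = IV; P_i = C_i ⊕ S_i.
P[1]: S = E(K, 6) = 10; 1 ⊕ 10 = 11.
P[2]: S = E(K, 10) = 9; 3 ⊕ 9 = 10.
P[3]: S = E(K, 9) = 5; 1 ⊕ 5 = 4.

P[1] = 11, P[2] = 10, P[3] = 4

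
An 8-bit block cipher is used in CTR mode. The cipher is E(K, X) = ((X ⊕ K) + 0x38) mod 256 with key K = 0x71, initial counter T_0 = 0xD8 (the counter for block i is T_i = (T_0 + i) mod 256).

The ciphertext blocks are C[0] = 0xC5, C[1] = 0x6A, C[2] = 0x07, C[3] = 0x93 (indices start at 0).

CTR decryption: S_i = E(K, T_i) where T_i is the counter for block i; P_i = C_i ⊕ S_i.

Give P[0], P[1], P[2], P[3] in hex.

P[0] = 0x24, P[1] = 0x8A, P[2] = 0xE4, P[3] = 0x71

P[0]: T = 0xD8, S = E(K, T) = 0xE1; 0xC5 ⊕ 0xE1 = 0x24.
P[1]: T = 0xD9, S = E(K, T) = 0xE0; 0x6A ⊕ 0xE0 = 0x8A.
P[2]: T = 0xDA, S = E(K, T) = 0xE3; 0x07 ⊕ 0xE3 = 0xE4.
P[3]: T = 0xDB, S = E(K, T) = 0xE2; 0x93 ⊕ 0xE2 = 0x71.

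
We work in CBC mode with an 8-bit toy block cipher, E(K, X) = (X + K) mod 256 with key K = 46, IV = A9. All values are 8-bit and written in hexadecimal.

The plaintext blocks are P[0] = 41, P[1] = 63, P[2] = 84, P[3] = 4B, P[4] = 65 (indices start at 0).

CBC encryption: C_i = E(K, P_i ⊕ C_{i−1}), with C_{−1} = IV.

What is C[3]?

C[0]: P[0] ⊕ A9 = E8; E(K, E8) = 2E.
C[1]: P[1] ⊕ 2E = 4D; E(K, 4D) = 93.
C[2]: P[2] ⊕ 93 = 17; E(K, 17) = 5D.
C[3]: P[3] ⊕ 5D = 16; E(K, 16) = 5C.

C[3] = 5C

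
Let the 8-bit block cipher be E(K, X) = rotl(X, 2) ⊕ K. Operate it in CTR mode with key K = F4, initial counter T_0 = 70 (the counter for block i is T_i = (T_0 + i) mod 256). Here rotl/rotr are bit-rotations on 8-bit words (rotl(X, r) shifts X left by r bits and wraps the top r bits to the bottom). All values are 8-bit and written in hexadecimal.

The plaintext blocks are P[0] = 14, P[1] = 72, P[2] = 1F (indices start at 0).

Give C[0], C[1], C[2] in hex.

C[0] = 21, C[1] = 43, C[2] = 22

CTR encryption: S_i = E(K, T_i) where T_i is the counter for block i; C_i = P_i ⊕ S_i.
C[0]: T = 70, S = E(K, T) = 35; 14 ⊕ 35 = 21.
C[1]: T = 71, S = E(K, T) = 31; 72 ⊕ 31 = 43.
C[2]: T = 72, S = E(K, T) = 3D; 1F ⊕ 3D = 22.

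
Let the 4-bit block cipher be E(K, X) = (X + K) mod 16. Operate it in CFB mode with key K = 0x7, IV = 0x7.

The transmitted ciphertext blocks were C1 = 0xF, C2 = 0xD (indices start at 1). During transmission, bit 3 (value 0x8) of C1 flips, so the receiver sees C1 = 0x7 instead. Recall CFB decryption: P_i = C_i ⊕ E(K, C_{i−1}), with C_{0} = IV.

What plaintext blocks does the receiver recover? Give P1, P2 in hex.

P1 = 0x9, P2 = 0x3

Only C1 changed, to 0x7. In CFB, a change in C_i flips the same bit in P_i and garbles P_{i+1}. Decrypting the received ciphertext:
P1: E(K, 0x7) = 0xE; 0x7 ⊕ 0xE = 0x9.
P2: E(K, 0x7) = 0xE; 0xD ⊕ 0xE = 0x3.
Blocks that differ from the original plaintext: P1, P2.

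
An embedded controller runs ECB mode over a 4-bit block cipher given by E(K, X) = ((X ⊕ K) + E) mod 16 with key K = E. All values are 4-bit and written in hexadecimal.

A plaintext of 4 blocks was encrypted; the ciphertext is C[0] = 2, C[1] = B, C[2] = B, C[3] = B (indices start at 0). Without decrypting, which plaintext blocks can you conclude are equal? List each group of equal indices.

ECB encrypts each block independently with the same key, so equal ciphertext blocks imply equal plaintext blocks.
C[1] = C[2] = C[3] = B, so P[1] = P[2] = P[3].

P[1] = P[2] = P[3]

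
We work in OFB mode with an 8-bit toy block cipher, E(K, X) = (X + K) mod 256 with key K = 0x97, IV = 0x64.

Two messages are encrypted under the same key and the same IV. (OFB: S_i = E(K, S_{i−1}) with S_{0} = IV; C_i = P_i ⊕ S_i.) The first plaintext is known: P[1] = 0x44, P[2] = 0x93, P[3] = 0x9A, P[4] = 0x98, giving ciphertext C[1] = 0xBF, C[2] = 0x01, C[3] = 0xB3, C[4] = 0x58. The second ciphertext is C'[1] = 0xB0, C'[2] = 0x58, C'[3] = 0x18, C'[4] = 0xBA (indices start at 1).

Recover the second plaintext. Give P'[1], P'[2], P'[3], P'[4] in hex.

P'[1] = 0x4B, P'[2] = 0xCA, P'[3] = 0x31, P'[4] = 0x7A

In OFB with a reused IV, both messages share the same keystream S_i, so C_i ⊕ C'_i = P_i ⊕ P'_i and thus P'_i = P_i ⊕ C_i ⊕ C'_i.
P'[1]: 0x44 ⊕ 0xBF ⊕ 0xB0 = 0x4B.
P'[2]: 0x93 ⊕ 0x01 ⊕ 0x58 = 0xCA.
P'[3]: 0x9A ⊕ 0xB3 ⊕ 0x18 = 0x31.
P'[4]: 0x98 ⊕ 0x58 ⊕ 0xBA = 0x7A.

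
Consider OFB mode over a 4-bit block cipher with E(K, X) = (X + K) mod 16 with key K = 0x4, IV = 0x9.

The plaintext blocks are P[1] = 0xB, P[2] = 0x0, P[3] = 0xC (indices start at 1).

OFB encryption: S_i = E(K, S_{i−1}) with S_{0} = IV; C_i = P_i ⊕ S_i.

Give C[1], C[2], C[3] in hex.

C[1] = 0x6, C[2] = 0x1, C[3] = 0x9

C[1]: S = E(K, 0x9) = 0xD; 0xB ⊕ 0xD = 0x6.
C[2]: S = E(K, 0xD) = 0x1; 0x0 ⊕ 0x1 = 0x1.
C[3]: S = E(K, 0x1) = 0x5; 0xC ⊕ 0x5 = 0x9.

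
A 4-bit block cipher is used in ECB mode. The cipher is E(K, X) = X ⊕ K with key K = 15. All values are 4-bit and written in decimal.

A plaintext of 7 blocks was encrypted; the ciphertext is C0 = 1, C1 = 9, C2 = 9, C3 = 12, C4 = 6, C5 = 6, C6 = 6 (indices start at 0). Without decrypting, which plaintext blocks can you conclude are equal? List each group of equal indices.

ECB encrypts each block independently with the same key, so equal ciphertext blocks imply equal plaintext blocks.
C1 = C2 = 9, so P1 = P2.
C4 = C5 = C6 = 6, so P4 = P5 = P6.

P1 = P2; P4 = P5 = P6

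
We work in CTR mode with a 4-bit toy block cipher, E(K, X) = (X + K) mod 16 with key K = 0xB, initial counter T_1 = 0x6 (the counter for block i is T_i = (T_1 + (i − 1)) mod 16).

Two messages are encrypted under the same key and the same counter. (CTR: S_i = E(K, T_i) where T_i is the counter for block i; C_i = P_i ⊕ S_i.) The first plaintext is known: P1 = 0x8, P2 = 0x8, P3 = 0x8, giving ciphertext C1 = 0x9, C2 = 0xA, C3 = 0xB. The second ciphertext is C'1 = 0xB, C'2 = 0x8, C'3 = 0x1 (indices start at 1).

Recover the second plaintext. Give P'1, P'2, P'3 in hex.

P'1 = 0xA, P'2 = 0xA, P'3 = 0x2

In CTR with a reused counter, both messages share the same keystream S_i, so C_i ⊕ C'_i = P_i ⊕ P'_i and thus P'_i = P_i ⊕ C_i ⊕ C'_i.
P'1: 0x8 ⊕ 0x9 ⊕ 0xB = 0xA.
P'2: 0x8 ⊕ 0xA ⊕ 0x8 = 0xA.
P'3: 0x8 ⊕ 0xB ⊕ 0x1 = 0x2.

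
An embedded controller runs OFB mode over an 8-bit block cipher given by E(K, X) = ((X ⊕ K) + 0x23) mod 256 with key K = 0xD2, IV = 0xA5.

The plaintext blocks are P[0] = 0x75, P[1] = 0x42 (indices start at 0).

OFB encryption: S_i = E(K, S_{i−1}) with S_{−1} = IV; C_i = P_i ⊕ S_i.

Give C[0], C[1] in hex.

C[0]: S = E(K, 0xA5) = 0x9A; 0x75 ⊕ 0x9A = 0xEF.
C[1]: S = E(K, 0x9A) = 0x6B; 0x42 ⊕ 0x6B = 0x29.

C[0] = 0xEF, C[1] = 0x29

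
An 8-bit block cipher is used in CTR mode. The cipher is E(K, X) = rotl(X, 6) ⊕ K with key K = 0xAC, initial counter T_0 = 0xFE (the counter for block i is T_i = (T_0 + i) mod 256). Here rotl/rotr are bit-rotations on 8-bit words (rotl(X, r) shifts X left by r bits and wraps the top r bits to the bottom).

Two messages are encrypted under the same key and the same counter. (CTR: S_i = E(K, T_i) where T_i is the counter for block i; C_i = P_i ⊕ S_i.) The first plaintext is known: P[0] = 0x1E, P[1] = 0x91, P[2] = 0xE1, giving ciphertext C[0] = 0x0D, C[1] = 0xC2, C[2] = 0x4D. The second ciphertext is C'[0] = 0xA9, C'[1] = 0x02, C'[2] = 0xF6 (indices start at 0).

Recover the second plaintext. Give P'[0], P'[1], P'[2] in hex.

P'[0] = 0xBA, P'[1] = 0x51, P'[2] = 0x5A

In CTR with a reused counter, both messages share the same keystream S_i, so C_i ⊕ C'_i = P_i ⊕ P'_i and thus P'_i = P_i ⊕ C_i ⊕ C'_i.
P'[0]: 0x1E ⊕ 0x0D ⊕ 0xA9 = 0xBA.
P'[1]: 0x91 ⊕ 0xC2 ⊕ 0x02 = 0x51.
P'[2]: 0xE1 ⊕ 0x4D ⊕ 0xF6 = 0x5A.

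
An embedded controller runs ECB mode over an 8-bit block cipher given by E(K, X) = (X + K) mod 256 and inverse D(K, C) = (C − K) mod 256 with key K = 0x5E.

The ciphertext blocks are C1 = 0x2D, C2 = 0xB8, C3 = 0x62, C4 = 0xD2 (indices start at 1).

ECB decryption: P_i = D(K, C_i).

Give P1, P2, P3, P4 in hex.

P1 = 0xCF, P2 = 0x5A, P3 = 0x04, P4 = 0x74

P1: D(K, 0x2D) = 0xCF.
P2: D(K, 0xB8) = 0x5A.
P3: D(K, 0x62) = 0x04.
P4: D(K, 0xD2) = 0x74.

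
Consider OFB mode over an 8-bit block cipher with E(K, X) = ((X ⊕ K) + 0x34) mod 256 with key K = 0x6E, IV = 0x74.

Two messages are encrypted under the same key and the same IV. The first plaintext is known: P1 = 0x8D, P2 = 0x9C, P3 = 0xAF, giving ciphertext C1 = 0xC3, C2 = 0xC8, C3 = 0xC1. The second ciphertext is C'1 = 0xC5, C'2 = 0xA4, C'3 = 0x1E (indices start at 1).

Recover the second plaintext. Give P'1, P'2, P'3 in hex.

In OFB with a reused IV, both messages share the same keystream S_i, so C_i ⊕ C'_i = P_i ⊕ P'_i and thus P'_i = P_i ⊕ C_i ⊕ C'_i.
P'1: 0x8D ⊕ 0xC3 ⊕ 0xC5 = 0x8B.
P'2: 0x9C ⊕ 0xC8 ⊕ 0xA4 = 0xF0.
P'3: 0xAF ⊕ 0xC1 ⊕ 0x1E = 0x70.

P'1 = 0x8B, P'2 = 0xF0, P'3 = 0x70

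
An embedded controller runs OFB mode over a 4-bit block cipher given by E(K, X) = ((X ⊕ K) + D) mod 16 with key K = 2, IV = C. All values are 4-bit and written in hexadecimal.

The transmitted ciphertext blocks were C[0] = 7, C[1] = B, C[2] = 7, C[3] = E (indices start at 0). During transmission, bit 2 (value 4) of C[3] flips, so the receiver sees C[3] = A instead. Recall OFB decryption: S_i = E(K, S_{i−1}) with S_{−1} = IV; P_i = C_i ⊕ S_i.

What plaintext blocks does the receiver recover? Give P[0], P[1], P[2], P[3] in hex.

Only C[3] changed, to A. In OFB, a change in C_i flips the same bit in P_i only; the keystream is unaffected. Decrypting the received ciphertext:
P[0]: S = E(K, C) = B; 7 ⊕ B = C.
P[1]: S = E(K, B) = 6; B ⊕ 6 = D.
P[2]: S = E(K, 6) = 1; 7 ⊕ 1 = 6.
P[3]: S = E(K, 1) = 0; A ⊕ 0 = A.
Blocks that differ from the original plaintext: P[3].

P[0] = C, P[1] = D, P[2] = 6, P[3] = A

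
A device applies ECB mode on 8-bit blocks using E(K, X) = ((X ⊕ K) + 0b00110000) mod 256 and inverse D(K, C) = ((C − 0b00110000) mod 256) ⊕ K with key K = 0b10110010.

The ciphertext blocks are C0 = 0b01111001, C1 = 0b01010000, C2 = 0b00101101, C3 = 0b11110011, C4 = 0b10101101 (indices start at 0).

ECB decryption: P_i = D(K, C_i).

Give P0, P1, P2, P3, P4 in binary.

P0: D(K, 0b01111001) = 0b11111011.
P1: D(K, 0b01010000) = 0b10010010.
P2: D(K, 0b00101101) = 0b01001111.
P3: D(K, 0b11110011) = 0b01110001.
P4: D(K, 0b10101101) = 0b11001111.

P0 = 0b11111011, P1 = 0b10010010, P2 = 0b01001111, P3 = 0b01110001, P4 = 0b11001111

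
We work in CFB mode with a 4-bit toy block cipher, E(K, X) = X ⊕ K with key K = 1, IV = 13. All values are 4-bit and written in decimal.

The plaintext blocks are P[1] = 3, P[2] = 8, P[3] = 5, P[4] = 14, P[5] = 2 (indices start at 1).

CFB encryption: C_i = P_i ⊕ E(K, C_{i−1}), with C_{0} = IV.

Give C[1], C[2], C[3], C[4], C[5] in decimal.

C[1] = 15, C[2] = 6, C[3] = 2, C[4] = 13, C[5] = 14

C[1]: E(K, 13) = 12; 3 ⊕ 12 = 15.
C[2]: E(K, 15) = 14; 8 ⊕ 14 = 6.
C[3]: E(K, 6) = 7; 5 ⊕ 7 = 2.
C[4]: E(K, 2) = 3; 14 ⊕ 3 = 13.
C[5]: E(K, 13) = 12; 2 ⊕ 12 = 14.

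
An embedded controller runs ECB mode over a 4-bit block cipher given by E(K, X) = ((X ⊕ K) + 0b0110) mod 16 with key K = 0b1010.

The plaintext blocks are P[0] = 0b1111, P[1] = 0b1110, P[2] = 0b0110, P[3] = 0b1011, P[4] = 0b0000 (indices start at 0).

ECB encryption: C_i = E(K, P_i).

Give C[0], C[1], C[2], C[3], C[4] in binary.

C[0]: E(K, 0b1111) = 0b1011.
C[1]: E(K, 0b1110) = 0b1010.
C[2]: E(K, 0b0110) = 0b0010.
C[3]: E(K, 0b1011) = 0b0111.
C[4]: E(K, 0b0000) = 0b0000.

C[0] = 0b1011, C[1] = 0b1010, C[2] = 0b0010, C[3] = 0b0111, C[4] = 0b0000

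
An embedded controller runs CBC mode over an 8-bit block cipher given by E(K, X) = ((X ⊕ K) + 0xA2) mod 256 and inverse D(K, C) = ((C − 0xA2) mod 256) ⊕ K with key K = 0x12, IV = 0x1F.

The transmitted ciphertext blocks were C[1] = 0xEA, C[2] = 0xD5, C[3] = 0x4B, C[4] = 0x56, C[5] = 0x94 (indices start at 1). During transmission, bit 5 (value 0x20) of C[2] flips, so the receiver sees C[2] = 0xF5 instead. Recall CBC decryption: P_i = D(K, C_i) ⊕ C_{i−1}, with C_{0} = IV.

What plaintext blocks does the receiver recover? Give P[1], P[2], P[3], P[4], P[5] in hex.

P[1] = 0x45, P[2] = 0xAB, P[3] = 0x4E, P[4] = 0xED, P[5] = 0xB6

Only C[2] changed, to 0xF5. In CBC, a change in C_i garbles P_i and flips the same bit in P_{i+1}. Decrypting the received ciphertext:
P[1]: D(K, 0xEA) = 0x5A; 0x5A ⊕ 0x1F = 0x45.
P[2]: D(K, 0xF5) = 0x41; 0x41 ⊕ 0xEA = 0xAB.
P[3]: D(K, 0x4B) = 0xBB; 0xBB ⊕ 0xF5 = 0x4E.
P[4]: D(K, 0x56) = 0xA6; 0xA6 ⊕ 0x4B = 0xED.
P[5]: D(K, 0x94) = 0xE0; 0xE0 ⊕ 0x56 = 0xB6.
Blocks that differ from the original plaintext: P[2], P[3].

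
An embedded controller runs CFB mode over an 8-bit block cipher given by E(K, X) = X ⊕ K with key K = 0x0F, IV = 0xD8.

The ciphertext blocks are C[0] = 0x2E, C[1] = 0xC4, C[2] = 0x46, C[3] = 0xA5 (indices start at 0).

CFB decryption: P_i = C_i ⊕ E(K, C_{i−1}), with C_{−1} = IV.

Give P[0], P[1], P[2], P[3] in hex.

P[0] = 0xF9, P[1] = 0xE5, P[2] = 0x8D, P[3] = 0xEC

P[0]: E(K, 0xD8) = 0xD7; 0x2E ⊕ 0xD7 = 0xF9.
P[1]: E(K, 0x2E) = 0x21; 0xC4 ⊕ 0x21 = 0xE5.
P[2]: E(K, 0xC4) = 0xCB; 0x46 ⊕ 0xCB = 0x8D.
P[3]: E(K, 0x46) = 0x49; 0xA5 ⊕ 0x49 = 0xEC.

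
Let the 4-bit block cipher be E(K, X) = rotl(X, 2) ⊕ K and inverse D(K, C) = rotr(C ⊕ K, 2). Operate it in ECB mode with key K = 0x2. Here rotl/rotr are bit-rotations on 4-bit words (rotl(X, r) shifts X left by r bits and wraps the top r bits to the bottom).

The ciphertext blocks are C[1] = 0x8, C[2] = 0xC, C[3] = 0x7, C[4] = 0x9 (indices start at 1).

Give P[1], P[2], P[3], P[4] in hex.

P[1] = 0xA, P[2] = 0xB, P[3] = 0x5, P[4] = 0xE

ECB decryption: P_i = D(K, C_i).
P[1]: D(K, 0x8) = 0xA.
P[2]: D(K, 0xC) = 0xB.
P[3]: D(K, 0x7) = 0x5.
P[4]: D(K, 0x9) = 0xE.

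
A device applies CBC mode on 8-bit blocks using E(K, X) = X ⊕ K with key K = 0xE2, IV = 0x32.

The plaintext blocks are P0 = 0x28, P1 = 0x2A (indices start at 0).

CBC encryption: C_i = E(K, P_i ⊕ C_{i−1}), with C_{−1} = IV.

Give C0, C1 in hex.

C0: P0 ⊕ 0x32 = 0x1A; E(K, 0x1A) = 0xF8.
C1: P1 ⊕ 0xF8 = 0xD2; E(K, 0xD2) = 0x30.

C0 = 0xF8, C1 = 0x30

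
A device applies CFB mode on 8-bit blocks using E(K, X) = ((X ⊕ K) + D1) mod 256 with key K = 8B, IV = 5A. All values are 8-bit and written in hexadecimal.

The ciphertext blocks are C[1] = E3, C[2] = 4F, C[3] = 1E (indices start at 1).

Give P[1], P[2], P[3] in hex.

CFB decryption: P_i = C_i ⊕ E(K, C_{i−1}), with C_{0} = IV.
P[1]: E(K, 5A) = A2; E3 ⊕ A2 = 41.
P[2]: E(K, E3) = 39; 4F ⊕ 39 = 76.
P[3]: E(K, 4F) = 95; 1E ⊕ 95 = 8B.

P[1] = 41, P[2] = 76, P[3] = 8B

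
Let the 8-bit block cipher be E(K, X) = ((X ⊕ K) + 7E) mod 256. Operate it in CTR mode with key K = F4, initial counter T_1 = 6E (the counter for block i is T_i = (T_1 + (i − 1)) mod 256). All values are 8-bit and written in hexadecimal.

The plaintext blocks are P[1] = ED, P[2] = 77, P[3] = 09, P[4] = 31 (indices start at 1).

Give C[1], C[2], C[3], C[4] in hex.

CTR encryption: S_i = E(K, T_i) where T_i is the counter for block i; C_i = P_i ⊕ S_i.
C[1]: T = 6E, S = E(K, T) = 18; ED ⊕ 18 = F5.
C[2]: T = 6F, S = E(K, T) = 19; 77 ⊕ 19 = 6E.
C[3]: T = 70, S = E(K, T) = 02; 09 ⊕ 02 = 0B.
C[4]: T = 71, S = E(K, T) = 03; 31 ⊕ 03 = 32.

C[1] = F5, C[2] = 6E, C[3] = 0B, C[4] = 32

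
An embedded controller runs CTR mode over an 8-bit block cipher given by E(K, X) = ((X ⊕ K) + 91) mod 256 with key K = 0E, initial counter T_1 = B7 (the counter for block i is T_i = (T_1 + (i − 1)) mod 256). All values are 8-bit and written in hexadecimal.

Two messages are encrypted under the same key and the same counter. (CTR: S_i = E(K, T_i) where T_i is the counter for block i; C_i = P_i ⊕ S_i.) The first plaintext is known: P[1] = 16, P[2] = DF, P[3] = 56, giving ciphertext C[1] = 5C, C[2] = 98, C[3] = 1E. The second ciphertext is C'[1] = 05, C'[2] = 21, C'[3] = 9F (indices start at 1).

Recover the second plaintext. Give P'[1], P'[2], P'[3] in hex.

P'[1] = 4F, P'[2] = 66, P'[3] = D7

In CTR with a reused counter, both messages share the same keystream S_i, so C_i ⊕ C'_i = P_i ⊕ P'_i and thus P'_i = P_i ⊕ C_i ⊕ C'_i.
P'[1]: 16 ⊕ 5C ⊕ 05 = 4F.
P'[2]: DF ⊕ 98 ⊕ 21 = 66.
P'[3]: 56 ⊕ 1E ⊕ 9F = D7.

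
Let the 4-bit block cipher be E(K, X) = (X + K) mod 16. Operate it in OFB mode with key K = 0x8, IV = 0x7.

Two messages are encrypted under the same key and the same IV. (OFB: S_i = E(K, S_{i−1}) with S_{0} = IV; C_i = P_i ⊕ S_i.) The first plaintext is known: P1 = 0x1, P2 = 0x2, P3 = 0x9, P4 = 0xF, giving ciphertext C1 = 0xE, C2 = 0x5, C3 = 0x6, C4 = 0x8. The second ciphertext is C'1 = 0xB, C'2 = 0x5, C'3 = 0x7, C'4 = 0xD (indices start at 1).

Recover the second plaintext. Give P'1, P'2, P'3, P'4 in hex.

P'1 = 0x4, P'2 = 0x2, P'3 = 0x8, P'4 = 0xA

In OFB with a reused IV, both messages share the same keystream S_i, so C_i ⊕ C'_i = P_i ⊕ P'_i and thus P'_i = P_i ⊕ C_i ⊕ C'_i.
P'1: 0x1 ⊕ 0xE ⊕ 0xB = 0x4.
P'2: 0x2 ⊕ 0x5 ⊕ 0x5 = 0x2.
P'3: 0x9 ⊕ 0x6 ⊕ 0x7 = 0x8.
P'4: 0xF ⊕ 0x8 ⊕ 0xD = 0xA.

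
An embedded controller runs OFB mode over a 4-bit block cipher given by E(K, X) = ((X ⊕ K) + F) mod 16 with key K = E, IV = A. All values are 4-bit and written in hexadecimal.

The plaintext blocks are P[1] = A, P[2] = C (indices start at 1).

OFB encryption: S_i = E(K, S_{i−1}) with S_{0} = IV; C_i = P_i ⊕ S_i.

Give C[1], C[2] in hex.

C[1]: S = E(K, A) = 3; A ⊕ 3 = 9.
C[2]: S = E(K, 3) = C; C ⊕ C = 0.

C[1] = 9, C[2] = 0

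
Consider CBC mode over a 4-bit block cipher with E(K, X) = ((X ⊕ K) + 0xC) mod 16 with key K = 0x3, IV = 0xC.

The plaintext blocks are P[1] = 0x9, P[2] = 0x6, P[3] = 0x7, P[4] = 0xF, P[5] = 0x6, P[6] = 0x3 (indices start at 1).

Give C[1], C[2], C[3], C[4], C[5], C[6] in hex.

C[1] = 0x2, C[2] = 0x3, C[3] = 0x3, C[4] = 0xB, C[5] = 0xA, C[6] = 0x6

CBC encryption: C_i = E(K, P_i ⊕ C_{i−1}), with C_{0} = IV.
C[1]: P[1] ⊕ 0xC = 0x5; E(K, 0x5) = 0x2.
C[2]: P[2] ⊕ 0x2 = 0x4; E(K, 0x4) = 0x3.
C[3]: P[3] ⊕ 0x3 = 0x4; E(K, 0x4) = 0x3.
C[4]: P[4] ⊕ 0x3 = 0xC; E(K, 0xC) = 0xB.
C[5]: P[5] ⊕ 0xB = 0xD; E(K, 0xD) = 0xA.
C[6]: P[6] ⊕ 0xA = 0x9; E(K, 0x9) = 0x6.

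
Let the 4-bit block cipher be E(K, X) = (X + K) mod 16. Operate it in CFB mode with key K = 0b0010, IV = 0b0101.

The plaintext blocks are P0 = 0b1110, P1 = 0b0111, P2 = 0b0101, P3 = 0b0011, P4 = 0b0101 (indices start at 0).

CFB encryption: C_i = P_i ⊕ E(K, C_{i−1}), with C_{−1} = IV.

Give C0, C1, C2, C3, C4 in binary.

C0 = 0b1001, C1 = 0b1100, C2 = 0b1011, C3 = 0b1110, C4 = 0b0101

C0: E(K, 0b0101) = 0b0111; 0b1110 ⊕ 0b0111 = 0b1001.
C1: E(K, 0b1001) = 0b1011; 0b0111 ⊕ 0b1011 = 0b1100.
C2: E(K, 0b1100) = 0b1110; 0b0101 ⊕ 0b1110 = 0b1011.
C3: E(K, 0b1011) = 0b1101; 0b0011 ⊕ 0b1101 = 0b1110.
C4: E(K, 0b1110) = 0b0000; 0b0101 ⊕ 0b0000 = 0b0101.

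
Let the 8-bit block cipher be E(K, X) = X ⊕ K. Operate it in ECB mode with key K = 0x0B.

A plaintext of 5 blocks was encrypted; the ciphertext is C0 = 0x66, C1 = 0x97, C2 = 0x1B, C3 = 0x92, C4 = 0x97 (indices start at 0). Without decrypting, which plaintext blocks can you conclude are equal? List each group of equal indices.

ECB encrypts each block independently with the same key, so equal ciphertext blocks imply equal plaintext blocks.
C1 = C4 = 0x97, so P1 = P4.

P1 = P4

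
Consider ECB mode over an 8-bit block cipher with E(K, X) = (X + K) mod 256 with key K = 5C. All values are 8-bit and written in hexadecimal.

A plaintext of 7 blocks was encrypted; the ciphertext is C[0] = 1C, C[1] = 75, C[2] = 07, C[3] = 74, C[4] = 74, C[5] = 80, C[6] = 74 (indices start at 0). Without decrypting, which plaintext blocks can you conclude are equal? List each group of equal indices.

P[3] = P[4] = P[6]

ECB encrypts each block independently with the same key, so equal ciphertext blocks imply equal plaintext blocks.
C[3] = C[4] = C[6] = 74, so P[3] = P[4] = P[6].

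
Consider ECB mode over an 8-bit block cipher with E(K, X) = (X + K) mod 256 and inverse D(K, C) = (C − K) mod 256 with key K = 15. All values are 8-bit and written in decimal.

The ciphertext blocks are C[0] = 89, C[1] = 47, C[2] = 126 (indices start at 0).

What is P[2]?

P[2] = 111

ECB decryption: P_i = D(K, C_i).
P[2]: D(K, 126) = 111.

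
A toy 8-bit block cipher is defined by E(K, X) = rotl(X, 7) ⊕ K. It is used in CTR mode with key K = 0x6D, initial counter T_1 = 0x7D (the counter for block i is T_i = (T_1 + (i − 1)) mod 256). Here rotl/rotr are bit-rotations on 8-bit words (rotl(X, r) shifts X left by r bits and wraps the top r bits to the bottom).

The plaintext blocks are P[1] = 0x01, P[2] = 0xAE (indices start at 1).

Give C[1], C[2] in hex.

C[1] = 0xD2, C[2] = 0xFC

CTR encryption: S_i = E(K, T_i) where T_i is the counter for block i; C_i = P_i ⊕ S_i.
C[1]: T = 0x7D, S = E(K, T) = 0xD3; 0x01 ⊕ 0xD3 = 0xD2.
C[2]: T = 0x7E, S = E(K, T) = 0x52; 0xAE ⊕ 0x52 = 0xFC.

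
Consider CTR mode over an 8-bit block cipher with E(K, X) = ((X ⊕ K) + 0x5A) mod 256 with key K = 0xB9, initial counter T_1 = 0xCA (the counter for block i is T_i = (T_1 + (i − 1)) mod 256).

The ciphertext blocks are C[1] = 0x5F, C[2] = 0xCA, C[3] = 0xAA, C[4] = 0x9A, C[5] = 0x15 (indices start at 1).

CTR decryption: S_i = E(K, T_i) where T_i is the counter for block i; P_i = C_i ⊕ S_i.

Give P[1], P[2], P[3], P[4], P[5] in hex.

P[1]: T = 0xCA, S = E(K, T) = 0xCD; 0x5F ⊕ 0xCD = 0x92.
P[2]: T = 0xCB, S = E(K, T) = 0xCC; 0xCA ⊕ 0xCC = 0x06.
P[3]: T = 0xCC, S = E(K, T) = 0xCF; 0xAA ⊕ 0xCF = 0x65.
P[4]: T = 0xCD, S = E(K, T) = 0xCE; 0x9A ⊕ 0xCE = 0x54.
P[5]: T = 0xCE, S = E(K, T) = 0xD1; 0x15 ⊕ 0xD1 = 0xC4.

P[1] = 0x92, P[2] = 0x06, P[3] = 0x65, P[4] = 0x54, P[5] = 0xC4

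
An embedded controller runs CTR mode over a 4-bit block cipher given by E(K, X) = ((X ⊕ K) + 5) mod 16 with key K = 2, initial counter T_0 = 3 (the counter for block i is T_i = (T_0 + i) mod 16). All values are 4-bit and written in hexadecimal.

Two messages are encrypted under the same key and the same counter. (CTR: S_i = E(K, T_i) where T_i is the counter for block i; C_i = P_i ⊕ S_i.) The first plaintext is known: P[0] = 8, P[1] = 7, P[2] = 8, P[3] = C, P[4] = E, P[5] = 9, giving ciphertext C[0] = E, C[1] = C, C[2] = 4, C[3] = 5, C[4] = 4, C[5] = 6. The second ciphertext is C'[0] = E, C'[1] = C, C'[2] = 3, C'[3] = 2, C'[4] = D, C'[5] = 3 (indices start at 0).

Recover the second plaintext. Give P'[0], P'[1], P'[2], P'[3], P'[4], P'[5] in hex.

In CTR with a reused counter, both messages share the same keystream S_i, so C_i ⊕ C'_i = P_i ⊕ P'_i and thus P'_i = P_i ⊕ C_i ⊕ C'_i.
P'[0]: 8 ⊕ E ⊕ E = 8.
P'[1]: 7 ⊕ C ⊕ C = 7.
P'[2]: 8 ⊕ 4 ⊕ 3 = F.
P'[3]: C ⊕ 5 ⊕ 2 = B.
P'[4]: E ⊕ 4 ⊕ D = 7.
P'[5]: 9 ⊕ 6 ⊕ 3 = C.

P'[0] = 8, P'[1] = 7, P'[2] = F, P'[3] = B, P'[4] = 7, P'[5] = C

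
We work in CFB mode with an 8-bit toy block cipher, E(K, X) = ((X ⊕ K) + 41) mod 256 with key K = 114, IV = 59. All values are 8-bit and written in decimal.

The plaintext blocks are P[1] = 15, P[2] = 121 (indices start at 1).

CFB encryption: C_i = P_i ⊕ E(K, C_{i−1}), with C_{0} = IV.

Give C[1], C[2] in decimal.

C[1]: E(K, 59) = 114; 15 ⊕ 114 = 125.
C[2]: E(K, 125) = 56; 121 ⊕ 56 = 65.

C[1] = 125, C[2] = 65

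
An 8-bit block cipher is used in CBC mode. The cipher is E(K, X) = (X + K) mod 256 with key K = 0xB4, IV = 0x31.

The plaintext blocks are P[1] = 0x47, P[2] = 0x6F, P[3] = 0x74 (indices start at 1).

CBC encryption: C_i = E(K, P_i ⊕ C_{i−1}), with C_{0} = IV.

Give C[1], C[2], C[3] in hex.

C[1] = 0x2A, C[2] = 0xF9, C[3] = 0x41

C[1]: P[1] ⊕ 0x31 = 0x76; E(K, 0x76) = 0x2A.
C[2]: P[2] ⊕ 0x2A = 0x45; E(K, 0x45) = 0xF9.
C[3]: P[3] ⊕ 0xF9 = 0x8D; E(K, 0x8D) = 0x41.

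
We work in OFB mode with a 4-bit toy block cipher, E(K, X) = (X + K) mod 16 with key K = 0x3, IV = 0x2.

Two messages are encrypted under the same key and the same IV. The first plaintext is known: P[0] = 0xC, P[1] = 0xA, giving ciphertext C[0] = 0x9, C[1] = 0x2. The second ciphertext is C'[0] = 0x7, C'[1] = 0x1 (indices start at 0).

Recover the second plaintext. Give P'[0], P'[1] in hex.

P'[0] = 0x2, P'[1] = 0x9

In OFB with a reused IV, both messages share the same keystream S_i, so C_i ⊕ C'_i = P_i ⊕ P'_i and thus P'_i = P_i ⊕ C_i ⊕ C'_i.
P'[0]: 0xC ⊕ 0x9 ⊕ 0x7 = 0x2.
P'[1]: 0xA ⊕ 0x2 ⊕ 0x1 = 0x9.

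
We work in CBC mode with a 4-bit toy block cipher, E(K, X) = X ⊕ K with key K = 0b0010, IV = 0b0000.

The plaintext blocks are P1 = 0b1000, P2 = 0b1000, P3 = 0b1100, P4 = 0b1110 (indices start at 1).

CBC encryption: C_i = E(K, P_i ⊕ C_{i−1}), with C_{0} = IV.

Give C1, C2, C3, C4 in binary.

C1: P1 ⊕ 0b0000 = 0b1000; E(K, 0b1000) = 0b1010.
C2: P2 ⊕ 0b1010 = 0b0010; E(K, 0b0010) = 0b0000.
C3: P3 ⊕ 0b0000 = 0b1100; E(K, 0b1100) = 0b1110.
C4: P4 ⊕ 0b1110 = 0b0000; E(K, 0b0000) = 0b0010.

C1 = 0b1010, C2 = 0b0000, C3 = 0b1110, C4 = 0b0010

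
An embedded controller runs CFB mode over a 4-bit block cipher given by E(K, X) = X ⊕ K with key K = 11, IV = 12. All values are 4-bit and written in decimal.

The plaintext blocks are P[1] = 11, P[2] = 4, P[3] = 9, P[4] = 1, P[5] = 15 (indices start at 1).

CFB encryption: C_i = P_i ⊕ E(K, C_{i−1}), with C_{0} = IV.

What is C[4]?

C[4] = 11

C[1]: E(K, 12) = 7; 11 ⊕ 7 = 12.
C[2]: E(K, 12) = 7; 4 ⊕ 7 = 3.
C[3]: E(K, 3) = 8; 9 ⊕ 8 = 1.
C[4]: E(K, 1) = 10; 1 ⊕ 10 = 11.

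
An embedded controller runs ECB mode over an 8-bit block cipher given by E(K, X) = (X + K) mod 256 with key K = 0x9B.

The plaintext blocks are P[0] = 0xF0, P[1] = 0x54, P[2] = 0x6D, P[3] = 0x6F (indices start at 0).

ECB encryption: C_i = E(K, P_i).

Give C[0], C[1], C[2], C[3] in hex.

C[0]: E(K, 0xF0) = 0x8B.
C[1]: E(K, 0x54) = 0xEF.
C[2]: E(K, 0x6D) = 0x08.
C[3]: E(K, 0x6F) = 0x0A.

C[0] = 0x8B, C[1] = 0xEF, C[2] = 0x08, C[3] = 0x0A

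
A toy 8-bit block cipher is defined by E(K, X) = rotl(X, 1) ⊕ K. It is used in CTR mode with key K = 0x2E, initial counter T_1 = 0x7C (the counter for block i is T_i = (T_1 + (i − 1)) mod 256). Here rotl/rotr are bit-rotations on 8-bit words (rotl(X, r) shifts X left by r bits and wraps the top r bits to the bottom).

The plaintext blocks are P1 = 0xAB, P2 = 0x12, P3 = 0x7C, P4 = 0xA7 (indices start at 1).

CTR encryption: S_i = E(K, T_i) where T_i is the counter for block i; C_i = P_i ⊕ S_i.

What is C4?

C4 = 0x77

C1: T = 0x7C, S = E(K, T) = 0xD6; 0xAB ⊕ 0xD6 = 0x7D.
C2: T = 0x7D, S = E(K, T) = 0xD4; 0x12 ⊕ 0xD4 = 0xC6.
C3: T = 0x7E, S = E(K, T) = 0xD2; 0x7C ⊕ 0xD2 = 0xAE.
C4: T = 0x7F, S = E(K, T) = 0xD0; 0xA7 ⊕ 0xD0 = 0x77.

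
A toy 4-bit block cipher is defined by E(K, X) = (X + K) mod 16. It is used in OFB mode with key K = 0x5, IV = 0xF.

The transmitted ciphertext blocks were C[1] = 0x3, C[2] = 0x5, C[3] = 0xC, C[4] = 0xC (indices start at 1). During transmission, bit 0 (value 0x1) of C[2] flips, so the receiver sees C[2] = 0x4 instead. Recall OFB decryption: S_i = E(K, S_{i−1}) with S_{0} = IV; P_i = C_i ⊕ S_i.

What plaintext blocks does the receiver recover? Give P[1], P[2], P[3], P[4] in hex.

Only C[2] changed, to 0x4. In OFB, a change in C_i flips the same bit in P_i only; the keystream is unaffected. Decrypting the received ciphertext:
P[1]: S = E(K, 0xF) = 0x4; 0x3 ⊕ 0x4 = 0x7.
P[2]: S = E(K, 0x4) = 0x9; 0x4 ⊕ 0x9 = 0xD.
P[3]: S = E(K, 0x9) = 0xE; 0xC ⊕ 0xE = 0x2.
P[4]: S = E(K, 0xE) = 0x3; 0xC ⊕ 0x3 = 0xF.
Blocks that differ from the original plaintext: P[2].

P[1] = 0x7, P[2] = 0xD, P[3] = 0x2, P[4] = 0xF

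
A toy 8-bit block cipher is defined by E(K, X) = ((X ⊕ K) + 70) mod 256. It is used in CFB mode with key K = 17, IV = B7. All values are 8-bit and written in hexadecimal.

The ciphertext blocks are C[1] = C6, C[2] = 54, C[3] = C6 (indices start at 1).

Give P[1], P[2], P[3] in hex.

P[1] = D6, P[2] = 15, P[3] = 75

CFB decryption: P_i = C_i ⊕ E(K, C_{i−1}), with C_{0} = IV.
P[1]: E(K, B7) = 10; C6 ⊕ 10 = D6.
P[2]: E(K, C6) = 41; 54 ⊕ 41 = 15.
P[3]: E(K, 54) = B3; C6 ⊕ B3 = 75.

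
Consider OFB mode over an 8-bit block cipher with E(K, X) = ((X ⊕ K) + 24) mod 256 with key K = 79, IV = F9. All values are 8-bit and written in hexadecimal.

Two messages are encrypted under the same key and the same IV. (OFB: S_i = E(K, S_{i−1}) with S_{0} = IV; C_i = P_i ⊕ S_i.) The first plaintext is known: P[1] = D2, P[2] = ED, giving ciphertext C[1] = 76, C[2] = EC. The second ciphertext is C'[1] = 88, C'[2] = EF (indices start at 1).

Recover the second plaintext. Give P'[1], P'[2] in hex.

In OFB with a reused IV, both messages share the same keystream S_i, so C_i ⊕ C'_i = P_i ⊕ P'_i and thus P'_i = P_i ⊕ C_i ⊕ C'_i.
P'[1]: D2 ⊕ 76 ⊕ 88 = 2C.
P'[2]: ED ⊕ EC ⊕ EF = EE.

P'[1] = 2C, P'[2] = EE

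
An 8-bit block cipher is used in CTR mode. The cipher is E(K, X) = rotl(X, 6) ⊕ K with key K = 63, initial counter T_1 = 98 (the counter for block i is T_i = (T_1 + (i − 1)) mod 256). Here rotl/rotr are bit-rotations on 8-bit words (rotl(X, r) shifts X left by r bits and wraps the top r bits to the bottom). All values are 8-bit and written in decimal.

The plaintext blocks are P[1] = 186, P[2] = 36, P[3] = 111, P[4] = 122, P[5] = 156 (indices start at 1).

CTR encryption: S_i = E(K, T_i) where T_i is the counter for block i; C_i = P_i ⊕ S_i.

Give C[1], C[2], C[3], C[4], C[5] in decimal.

C[1]: T = 98, S = E(K, T) = 167; 186 ⊕ 167 = 29.
C[2]: T = 99, S = E(K, T) = 231; 36 ⊕ 231 = 195.
C[3]: T = 100, S = E(K, T) = 38; 111 ⊕ 38 = 73.
C[4]: T = 101, S = E(K, T) = 102; 122 ⊕ 102 = 28.
C[5]: T = 102, S = E(K, T) = 166; 156 ⊕ 166 = 58.

C[1] = 29, C[2] = 195, C[3] = 73, C[4] = 28, C[5] = 58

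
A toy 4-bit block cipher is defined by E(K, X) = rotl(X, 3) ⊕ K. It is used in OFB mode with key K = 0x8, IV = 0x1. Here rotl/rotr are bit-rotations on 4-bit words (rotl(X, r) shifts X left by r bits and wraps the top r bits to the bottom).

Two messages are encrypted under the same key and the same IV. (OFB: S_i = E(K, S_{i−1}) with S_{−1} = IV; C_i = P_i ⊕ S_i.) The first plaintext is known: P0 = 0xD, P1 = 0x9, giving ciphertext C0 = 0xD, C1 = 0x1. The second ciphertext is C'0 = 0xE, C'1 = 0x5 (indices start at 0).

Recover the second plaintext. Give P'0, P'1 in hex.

P'0 = 0xE, P'1 = 0xD

In OFB with a reused IV, both messages share the same keystream S_i, so C_i ⊕ C'_i = P_i ⊕ P'_i and thus P'_i = P_i ⊕ C_i ⊕ C'_i.
P'0: 0xD ⊕ 0xD ⊕ 0xE = 0xE.
P'1: 0x9 ⊕ 0x1 ⊕ 0x5 = 0xD.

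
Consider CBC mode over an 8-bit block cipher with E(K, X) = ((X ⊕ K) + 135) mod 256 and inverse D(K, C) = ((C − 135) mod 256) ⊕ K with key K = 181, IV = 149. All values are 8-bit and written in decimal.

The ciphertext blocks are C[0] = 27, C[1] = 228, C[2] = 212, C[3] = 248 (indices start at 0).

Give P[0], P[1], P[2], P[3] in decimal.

P[0] = 180, P[1] = 243, P[2] = 28, P[3] = 16

CBC decryption: P_i = D(K, C_i) ⊕ C_{i−1}, with C_{−1} = IV.
P[0]: D(K, 27) = 33; 33 ⊕ 149 = 180.
P[1]: D(K, 228) = 232; 232 ⊕ 27 = 243.
P[2]: D(K, 212) = 248; 248 ⊕ 228 = 28.
P[3]: D(K, 248) = 196; 196 ⊕ 212 = 16.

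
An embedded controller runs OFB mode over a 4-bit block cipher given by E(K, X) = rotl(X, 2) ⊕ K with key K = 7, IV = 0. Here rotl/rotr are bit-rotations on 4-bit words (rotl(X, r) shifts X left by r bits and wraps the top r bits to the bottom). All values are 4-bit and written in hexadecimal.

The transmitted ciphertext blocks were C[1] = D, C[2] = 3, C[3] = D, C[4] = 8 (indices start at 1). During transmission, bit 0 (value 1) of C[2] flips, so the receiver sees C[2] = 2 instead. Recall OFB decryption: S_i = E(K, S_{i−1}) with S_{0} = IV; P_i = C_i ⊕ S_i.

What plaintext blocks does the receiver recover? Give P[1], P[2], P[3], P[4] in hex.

Only C[2] changed, to 2. In OFB, a change in C_i flips the same bit in P_i only; the keystream is unaffected. Decrypting the received ciphertext:
P[1]: S = E(K, 0) = 7; D ⊕ 7 = A.
P[2]: S = E(K, 7) = A; 2 ⊕ A = 8.
P[3]: S = E(K, A) = D; D ⊕ D = 0.
P[4]: S = E(K, D) = 0; 8 ⊕ 0 = 8.
Blocks that differ from the original plaintext: P[2].

P[1] = A, P[2] = 8, P[3] = 0, P[4] = 8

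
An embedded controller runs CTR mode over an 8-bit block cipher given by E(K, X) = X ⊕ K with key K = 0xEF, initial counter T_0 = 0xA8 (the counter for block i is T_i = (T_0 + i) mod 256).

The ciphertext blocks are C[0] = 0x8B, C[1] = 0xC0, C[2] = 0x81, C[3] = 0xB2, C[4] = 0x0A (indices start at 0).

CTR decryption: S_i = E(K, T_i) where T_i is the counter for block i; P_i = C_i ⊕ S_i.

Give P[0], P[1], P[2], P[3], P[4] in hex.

P[0]: T = 0xA8, S = E(K, T) = 0x47; 0x8B ⊕ 0x47 = 0xCC.
P[1]: T = 0xA9, S = E(K, T) = 0x46; 0xC0 ⊕ 0x46 = 0x86.
P[2]: T = 0xAA, S = E(K, T) = 0x45; 0x81 ⊕ 0x45 = 0xC4.
P[3]: T = 0xAB, S = E(K, T) = 0x44; 0xB2 ⊕ 0x44 = 0xF6.
P[4]: T = 0xAC, S = E(K, T) = 0x43; 0x0A ⊕ 0x43 = 0x49.

P[0] = 0xCC, P[1] = 0x86, P[2] = 0xC4, P[3] = 0xF6, P[4] = 0x49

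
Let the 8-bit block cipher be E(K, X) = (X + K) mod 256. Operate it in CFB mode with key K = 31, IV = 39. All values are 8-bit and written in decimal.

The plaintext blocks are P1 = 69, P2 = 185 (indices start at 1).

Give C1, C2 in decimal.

CFB encryption: C_i = P_i ⊕ E(K, C_{i−1}), with C_{0} = IV.
C1: E(K, 39) = 70; 69 ⊕ 70 = 3.
C2: E(K, 3) = 34; 185 ⊕ 34 = 155.

C1 = 3, C2 = 155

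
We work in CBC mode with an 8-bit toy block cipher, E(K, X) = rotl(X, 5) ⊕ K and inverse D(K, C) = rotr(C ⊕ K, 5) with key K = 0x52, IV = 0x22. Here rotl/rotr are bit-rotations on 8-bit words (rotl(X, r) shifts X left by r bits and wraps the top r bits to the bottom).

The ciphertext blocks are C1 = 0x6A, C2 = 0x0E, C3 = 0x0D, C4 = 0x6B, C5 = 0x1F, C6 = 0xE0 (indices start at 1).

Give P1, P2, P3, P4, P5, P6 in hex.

P1 = 0xE3, P2 = 0x88, P3 = 0xF4, P4 = 0xC4, P5 = 0x01, P6 = 0x8A

CBC decryption: P_i = D(K, C_i) ⊕ C_{i−1}, with C_{0} = IV.
P1: D(K, 0x6A) = 0xC1; 0xC1 ⊕ 0x22 = 0xE3.
P2: D(K, 0x0E) = 0xE2; 0xE2 ⊕ 0x6A = 0x88.
P3: D(K, 0x0D) = 0xFA; 0xFA ⊕ 0x0E = 0xF4.
P4: D(K, 0x6B) = 0xC9; 0xC9 ⊕ 0x0D = 0xC4.
P5: D(K, 0x1F) = 0x6A; 0x6A ⊕ 0x6B = 0x01.
P6: D(K, 0xE0) = 0x95; 0x95 ⊕ 0x1F = 0x8A.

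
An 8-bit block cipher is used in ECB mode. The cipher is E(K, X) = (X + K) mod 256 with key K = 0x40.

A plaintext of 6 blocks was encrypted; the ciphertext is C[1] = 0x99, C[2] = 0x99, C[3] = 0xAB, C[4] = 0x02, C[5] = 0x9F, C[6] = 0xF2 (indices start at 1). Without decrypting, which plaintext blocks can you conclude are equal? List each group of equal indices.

ECB encrypts each block independently with the same key, so equal ciphertext blocks imply equal plaintext blocks.
C[1] = C[2] = 0x99, so P[1] = P[2].

P[1] = P[2]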